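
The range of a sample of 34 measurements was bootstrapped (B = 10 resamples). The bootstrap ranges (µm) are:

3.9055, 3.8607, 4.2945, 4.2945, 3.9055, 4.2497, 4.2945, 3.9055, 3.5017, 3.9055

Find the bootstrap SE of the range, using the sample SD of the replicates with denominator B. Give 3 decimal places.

Bootstrap SE is the standard deviation of the 10 replicate ranges.
Mean of replicates: (3.9055 + 3.8607 + 4.2945 + 4.2945 + 3.9055 + 4.2497 + 4.2945 + 3.9055 + 3.5017 + 3.9055) / 10 = 40.11760 / 10 = 4.01176
Sum of squared deviations: (−0.10626)² + (−0.15106)² + (+0.28274)² + (+0.28274)² + (−0.10626)² + (+0.23794)² + (+0.28274)² + (−0.10626)² + (−0.51006)² + (−0.10626)² = 0.62459
Variance = 0.62459 / 10 = 0.06246
SE* = √0.06246

SE* = 0.250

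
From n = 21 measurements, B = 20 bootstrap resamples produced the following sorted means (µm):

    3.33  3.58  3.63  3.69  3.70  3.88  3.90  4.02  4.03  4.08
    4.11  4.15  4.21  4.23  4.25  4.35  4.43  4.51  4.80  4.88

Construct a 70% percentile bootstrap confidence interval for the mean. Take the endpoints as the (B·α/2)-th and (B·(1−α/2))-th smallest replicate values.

α = 0.30; lower rank = 20 × 0.150 = 3; upper rank = 20 × 0.850 = 17.
The 3rd smallest replicate is 3.63; the 17th is 4.43.

(3.63, 4.43)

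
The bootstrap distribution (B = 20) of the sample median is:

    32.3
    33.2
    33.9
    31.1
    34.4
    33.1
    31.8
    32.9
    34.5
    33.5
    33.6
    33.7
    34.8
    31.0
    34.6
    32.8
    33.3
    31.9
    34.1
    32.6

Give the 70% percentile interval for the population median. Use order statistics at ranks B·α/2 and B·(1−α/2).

Sorted replicates: 31.0, 31.1, 31.8, 31.9, 32.3, 32.6, 32.8, 32.9, 33.1, 33.2, 33.3, 33.5, 33.6, 33.7, 33.9, 34.1, 34.4, 34.5, 34.6, 34.8
α = 0.30; lower rank = 20 × 0.150 = 3; upper rank = 20 × 0.850 = 17.
The 3rd smallest replicate is 31.8; the 17th is 34.4.

(31.8, 34.4)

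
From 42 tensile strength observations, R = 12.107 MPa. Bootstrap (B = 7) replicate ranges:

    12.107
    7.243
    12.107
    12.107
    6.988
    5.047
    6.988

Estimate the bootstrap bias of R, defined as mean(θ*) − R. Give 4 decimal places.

bias = −3.1660

mean(θ*) = (12.107 + 7.243 + 12.107 + 12.107 + 6.988 + 5.047 + 6.988) / 7 = 8.94100
bias = 8.94100 − 12.107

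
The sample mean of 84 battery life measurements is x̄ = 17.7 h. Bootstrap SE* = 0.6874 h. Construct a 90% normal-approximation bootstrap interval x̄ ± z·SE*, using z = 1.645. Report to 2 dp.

(16.57, 18.83)

Margin = 1.645 × 0.6874 = 1.131
Interval: 17.7 ± 1.131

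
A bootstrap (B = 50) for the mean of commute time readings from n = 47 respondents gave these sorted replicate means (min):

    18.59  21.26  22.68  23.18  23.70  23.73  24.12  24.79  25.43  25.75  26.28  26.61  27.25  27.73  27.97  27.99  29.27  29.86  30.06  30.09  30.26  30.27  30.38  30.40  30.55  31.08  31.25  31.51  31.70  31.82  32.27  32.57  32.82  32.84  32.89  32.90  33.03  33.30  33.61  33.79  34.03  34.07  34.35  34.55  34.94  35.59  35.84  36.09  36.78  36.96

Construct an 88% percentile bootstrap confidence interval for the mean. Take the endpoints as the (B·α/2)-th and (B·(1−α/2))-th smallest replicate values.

(22.68, 35.84)

α = 0.12; lower rank = 50 × 0.060 = 3; upper rank = 50 × 0.940 = 47.
The 3rd smallest replicate is 22.68; the 47th is 35.84.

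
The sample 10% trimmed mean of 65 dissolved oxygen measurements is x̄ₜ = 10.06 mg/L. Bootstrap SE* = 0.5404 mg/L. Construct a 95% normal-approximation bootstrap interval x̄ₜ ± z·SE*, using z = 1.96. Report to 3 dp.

Margin = 1.96 × 0.5404 = 1.0592
Interval: 10.06 ± 1.0592

(9.001, 11.119)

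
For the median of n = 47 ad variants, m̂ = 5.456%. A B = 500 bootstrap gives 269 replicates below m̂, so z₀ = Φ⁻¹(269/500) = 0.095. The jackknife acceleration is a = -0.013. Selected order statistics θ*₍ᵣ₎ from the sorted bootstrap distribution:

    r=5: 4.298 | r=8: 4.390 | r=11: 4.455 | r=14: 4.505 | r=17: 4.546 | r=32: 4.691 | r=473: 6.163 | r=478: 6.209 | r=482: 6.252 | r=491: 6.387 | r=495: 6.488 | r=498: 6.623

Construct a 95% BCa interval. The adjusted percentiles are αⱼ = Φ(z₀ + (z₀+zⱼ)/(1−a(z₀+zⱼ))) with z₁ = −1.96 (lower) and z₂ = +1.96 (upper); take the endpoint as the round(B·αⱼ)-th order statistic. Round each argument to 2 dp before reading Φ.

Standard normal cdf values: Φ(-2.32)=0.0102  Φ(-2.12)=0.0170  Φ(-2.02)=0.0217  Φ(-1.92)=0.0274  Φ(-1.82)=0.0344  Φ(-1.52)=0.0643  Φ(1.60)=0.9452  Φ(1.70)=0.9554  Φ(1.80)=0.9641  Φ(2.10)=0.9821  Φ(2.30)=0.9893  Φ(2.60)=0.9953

(4.546, 6.387)

Lower: z₀ + z₁ = 0.095 + (-1.960) = -1.865; 1 − a(z₀+z₁) = 1 − (-0.013)(-1.865) = 0.9758; argument = 0.095 + (-1.865)/0.9758 = -1.8163 → -1.82.
α₁ = Φ(-1.82) = 0.0344; rank = round(500 × 0.0344) = 17; θ*₍17₎ = 4.546.
Upper: z₀ + z₂ = 2.055; 1 − a(z₀+z₂) = 1.0267; argument = 2.0965 → 2.10; α₂ = 0.9821; rank = 491; θ*₍491₎ = 6.387.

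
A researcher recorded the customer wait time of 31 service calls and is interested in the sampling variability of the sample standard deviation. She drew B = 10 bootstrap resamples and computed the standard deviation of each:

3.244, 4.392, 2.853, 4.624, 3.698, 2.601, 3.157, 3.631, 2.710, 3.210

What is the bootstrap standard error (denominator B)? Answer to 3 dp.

SE* = 0.645

Bootstrap SE is the standard deviation of the 10 replicate standard deviations.
Mean of replicates: (3.244 + 4.392 + 2.853 + 4.624 + 3.698 + 2.601 + 3.157 + 3.631 + 2.710 + 3.210) / 10 = 34.1200 / 10 = 3.4120
Sum of squared deviations: (−0.1680)² + (+0.9800)² + (−0.5590)² + (+1.2120)² + (+0.2860)² + (−0.8110)² + (−0.2550)² + (+0.2190)² + (−0.7020)² + (−0.2020)² = 4.1562
Variance = 4.1562 / 10 = 0.4156
SE* = √0.4156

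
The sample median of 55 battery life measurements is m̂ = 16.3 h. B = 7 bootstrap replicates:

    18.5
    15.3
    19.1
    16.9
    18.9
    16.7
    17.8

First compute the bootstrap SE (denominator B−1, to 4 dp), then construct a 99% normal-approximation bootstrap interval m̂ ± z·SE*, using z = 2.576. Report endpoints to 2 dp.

(12.75, 19.85)

Mean of replicates = 17.6000; sum of squared deviations = 11.3800; SE* = √(11.3800/6) = 1.3772
Margin = 2.576 × 1.3772 = 3.548
Interval: 16.3 ± 3.548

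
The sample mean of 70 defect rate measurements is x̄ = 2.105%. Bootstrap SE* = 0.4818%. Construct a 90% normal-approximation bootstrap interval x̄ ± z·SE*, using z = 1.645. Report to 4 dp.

Margin = 1.645 × 0.4818 = 0.79256
Interval: 2.105 ± 0.79256

(1.3124, 2.8976)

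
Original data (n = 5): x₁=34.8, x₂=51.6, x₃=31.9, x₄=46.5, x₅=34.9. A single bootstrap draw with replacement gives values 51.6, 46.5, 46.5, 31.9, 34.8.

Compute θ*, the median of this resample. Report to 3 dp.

θ* = 46.500

Sorted: 31.9, 34.8, 46.5, 46.5, 51.6
Median = middle value = 46.500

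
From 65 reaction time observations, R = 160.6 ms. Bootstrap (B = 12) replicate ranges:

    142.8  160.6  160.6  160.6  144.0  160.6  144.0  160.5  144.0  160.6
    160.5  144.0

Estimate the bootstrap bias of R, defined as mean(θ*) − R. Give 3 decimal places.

bias = −7.033

mean(θ*) = (142.8 + 160.6 + 160.6 + 160.6 + 144.0 + 160.6 + 144.0 + 160.5 + 144.0 + 160.6 + 160.5 + 144.0) / 12 = 153.5667
bias = 153.5667 − 160.6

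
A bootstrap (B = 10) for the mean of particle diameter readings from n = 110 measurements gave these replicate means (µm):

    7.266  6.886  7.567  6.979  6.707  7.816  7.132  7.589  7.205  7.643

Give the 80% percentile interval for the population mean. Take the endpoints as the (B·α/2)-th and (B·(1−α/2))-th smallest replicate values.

Sorted replicates: 6.707, 6.886, 6.979, 7.132, 7.205, 7.266, 7.567, 7.589, 7.643, 7.816
α = 0.20; lower rank = 10 × 0.100 = 1; upper rank = 10 × 0.900 = 9.
The 1st smallest replicate is 6.707; the 9th is 7.643.

(6.707, 7.643)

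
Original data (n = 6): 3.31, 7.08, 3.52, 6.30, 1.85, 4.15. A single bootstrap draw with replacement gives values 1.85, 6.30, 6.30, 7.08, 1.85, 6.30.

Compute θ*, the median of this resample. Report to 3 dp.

Sorted: 1.85, 1.85, 6.30, 6.30, 6.30, 7.08
Median = average of the two middle values = 6.300

θ* = 6.300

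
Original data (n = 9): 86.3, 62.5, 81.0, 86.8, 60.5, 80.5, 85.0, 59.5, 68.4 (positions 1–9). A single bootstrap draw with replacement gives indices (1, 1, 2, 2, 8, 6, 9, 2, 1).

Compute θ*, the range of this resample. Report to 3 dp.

Resample values: 86.3, 86.3, 62.5, 62.5, 59.5, 80.5, 68.4, 62.5, 86.3.
Range = 86.3 − 59.5 = 26.800

θ* = 26.800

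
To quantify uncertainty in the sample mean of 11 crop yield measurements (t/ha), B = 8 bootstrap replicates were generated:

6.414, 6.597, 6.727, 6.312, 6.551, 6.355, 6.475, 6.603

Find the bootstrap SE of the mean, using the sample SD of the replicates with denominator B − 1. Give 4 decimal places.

SE* = 0.1406

Bootstrap SE is the standard deviation of the 8 replicate means.
Mean of replicates: (6.414 + 6.597 + 6.727 + 6.312 + 6.551 + 6.355 + 6.475 + 6.603) / 8 = 52.03400 / 8 = 6.50425
Sum of squared deviations: (−0.09025)² + (+0.09275)² + (+0.22275)² + (−0.19225)² + (+0.04675)² + (−0.14925)² + (−0.02925)² + (+0.09875)² = 0.13839
Variance = 0.13839 / 7 = 0.01977
SE* = √0.01977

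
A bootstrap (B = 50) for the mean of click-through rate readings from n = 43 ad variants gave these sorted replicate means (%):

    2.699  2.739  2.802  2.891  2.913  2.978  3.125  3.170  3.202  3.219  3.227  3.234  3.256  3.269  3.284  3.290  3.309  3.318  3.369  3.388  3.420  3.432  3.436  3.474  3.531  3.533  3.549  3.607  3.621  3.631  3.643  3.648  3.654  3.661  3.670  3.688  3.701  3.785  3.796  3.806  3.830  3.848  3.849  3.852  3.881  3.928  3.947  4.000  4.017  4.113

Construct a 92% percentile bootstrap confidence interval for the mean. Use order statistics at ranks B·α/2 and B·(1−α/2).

α = 0.08; lower rank = 50 × 0.040 = 2; upper rank = 50 × 0.960 = 48.
The 2nd smallest replicate is 2.739; the 48th is 4.000.

(2.739, 4.000)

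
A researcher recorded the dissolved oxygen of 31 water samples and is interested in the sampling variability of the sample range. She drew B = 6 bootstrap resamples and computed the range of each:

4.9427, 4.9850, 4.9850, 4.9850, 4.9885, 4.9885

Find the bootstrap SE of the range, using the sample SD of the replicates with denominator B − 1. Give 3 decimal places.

SE* = 0.018

Bootstrap SE is the standard deviation of the 6 replicate ranges.
Mean of replicates: (4.9427 + 4.9850 + 4.9850 + 4.9850 + 4.9885 + 4.9885) / 6 = 29.87470 / 6 = 4.97912
Sum of squared deviations: (−0.03642)² + (+0.00588)² + (+0.00588)² + (+0.00588)² + (+0.00938)² + (+0.00938)² = 0.00161
Variance = 0.00161 / 5 = 0.00032
SE* = √0.00032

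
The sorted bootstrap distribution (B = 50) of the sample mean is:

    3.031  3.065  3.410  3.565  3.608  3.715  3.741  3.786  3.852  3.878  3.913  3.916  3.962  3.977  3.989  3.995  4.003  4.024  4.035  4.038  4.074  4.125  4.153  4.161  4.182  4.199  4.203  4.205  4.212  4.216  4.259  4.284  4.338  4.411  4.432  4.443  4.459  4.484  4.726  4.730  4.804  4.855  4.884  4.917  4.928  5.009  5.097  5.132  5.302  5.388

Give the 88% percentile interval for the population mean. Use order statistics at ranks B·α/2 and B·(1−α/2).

α = 0.12; lower rank = 50 × 0.060 = 3; upper rank = 50 × 0.940 = 47.
The 3rd smallest replicate is 3.410; the 47th is 5.097.

(3.410, 5.097)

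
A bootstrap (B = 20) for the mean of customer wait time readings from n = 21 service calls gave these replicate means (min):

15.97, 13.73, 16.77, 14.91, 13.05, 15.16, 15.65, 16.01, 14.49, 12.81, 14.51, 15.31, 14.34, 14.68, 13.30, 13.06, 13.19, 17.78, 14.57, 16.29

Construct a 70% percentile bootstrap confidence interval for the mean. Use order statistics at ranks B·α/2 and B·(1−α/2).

(13.06, 16.01)

Sorted replicates: 12.81, 13.05, 13.06, 13.19, 13.30, 13.73, 14.34, 14.49, 14.51, 14.57, 14.68, 14.91, 15.16, 15.31, 15.65, 15.97, 16.01, 16.29, 16.77, 17.78
α = 0.30; lower rank = 20 × 0.150 = 3; upper rank = 20 × 0.850 = 17.
The 3rd smallest replicate is 13.06; the 17th is 16.01.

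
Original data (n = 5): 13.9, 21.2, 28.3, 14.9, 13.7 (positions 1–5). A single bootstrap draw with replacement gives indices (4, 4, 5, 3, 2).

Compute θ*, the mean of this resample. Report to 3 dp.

Resample values: 14.9, 14.9, 13.7, 28.3, 21.2.
Mean = (14.9 + 14.9 + 13.7 + 28.3 + 21.2) / 5 = 93.00 / 5 = 18.600

θ* = 18.600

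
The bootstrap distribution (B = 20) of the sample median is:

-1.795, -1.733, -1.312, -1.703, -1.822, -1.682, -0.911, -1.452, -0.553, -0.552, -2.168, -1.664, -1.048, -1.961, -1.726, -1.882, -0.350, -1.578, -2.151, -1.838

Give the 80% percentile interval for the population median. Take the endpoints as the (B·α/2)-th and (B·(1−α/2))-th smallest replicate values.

Sorted replicates: -2.168, -2.151, -1.961, -1.882, -1.838, -1.822, -1.795, -1.733, -1.726, -1.703, -1.682, -1.664, -1.578, -1.452, -1.312, -1.048, -0.911, -0.553, -0.552, -0.350
α = 0.20; lower rank = 20 × 0.100 = 2; upper rank = 20 × 0.900 = 18.
The 2nd smallest replicate is -2.151; the 18th is -0.553.

(-2.151, -0.553)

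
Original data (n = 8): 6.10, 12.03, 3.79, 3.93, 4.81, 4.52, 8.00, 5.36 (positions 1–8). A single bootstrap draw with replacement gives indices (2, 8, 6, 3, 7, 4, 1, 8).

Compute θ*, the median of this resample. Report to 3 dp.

Resample values: 12.03, 5.36, 4.52, 3.79, 8.00, 3.93, 6.10, 5.36.
Sorted: 3.79, 3.93, 4.52, 5.36, 5.36, 6.10, 8.00, 12.03
Median = average of the two middle values = 5.360

θ* = 5.360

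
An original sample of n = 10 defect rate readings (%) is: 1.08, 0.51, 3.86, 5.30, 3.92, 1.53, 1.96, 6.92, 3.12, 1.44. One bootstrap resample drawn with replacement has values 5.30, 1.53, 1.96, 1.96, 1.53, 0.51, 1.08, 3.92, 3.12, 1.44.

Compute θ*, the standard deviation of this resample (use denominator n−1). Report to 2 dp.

θ* = 1.46

Mean = 2.2350; sum of squared deviations = 19.1036
s² = 19.1036 / 9 = 2.1226
s = √2.1226 = 1.46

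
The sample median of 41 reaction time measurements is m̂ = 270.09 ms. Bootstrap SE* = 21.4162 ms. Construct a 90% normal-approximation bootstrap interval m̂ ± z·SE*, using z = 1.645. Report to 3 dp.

Margin = 1.645 × 21.4162 = 35.2296
Interval: 270.09 ± 35.2296

(234.860, 305.320)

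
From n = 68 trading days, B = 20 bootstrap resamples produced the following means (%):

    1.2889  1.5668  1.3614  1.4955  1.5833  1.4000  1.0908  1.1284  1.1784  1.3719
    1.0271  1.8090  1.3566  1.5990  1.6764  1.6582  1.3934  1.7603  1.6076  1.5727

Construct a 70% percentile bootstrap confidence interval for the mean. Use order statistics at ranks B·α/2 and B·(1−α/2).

Sorted replicates: 1.0271, 1.0908, 1.1284, 1.1784, 1.2889, 1.3566, 1.3614, 1.3719, 1.3934, 1.4000, 1.4955, 1.5668, 1.5727, 1.5833, 1.5990, 1.6076, 1.6582, 1.6764, 1.7603, 1.8090
α = 0.30; lower rank = 20 × 0.150 = 3; upper rank = 20 × 0.850 = 17.
The 3rd smallest replicate is 1.1284; the 17th is 1.6582.

(1.1284, 1.6582)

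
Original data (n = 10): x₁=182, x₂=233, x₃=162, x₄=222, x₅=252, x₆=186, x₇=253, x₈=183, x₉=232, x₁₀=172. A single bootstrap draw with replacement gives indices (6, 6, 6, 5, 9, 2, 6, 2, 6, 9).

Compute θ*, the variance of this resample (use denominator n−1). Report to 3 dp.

θ* = 739.511

Resample values: 186, 186, 186, 252, 232, 233, 186, 233, 186, 232.
Mean = 211.2000; sum of squared deviations = 6655.6000
s² = 6655.6000 / 9 = 739.5111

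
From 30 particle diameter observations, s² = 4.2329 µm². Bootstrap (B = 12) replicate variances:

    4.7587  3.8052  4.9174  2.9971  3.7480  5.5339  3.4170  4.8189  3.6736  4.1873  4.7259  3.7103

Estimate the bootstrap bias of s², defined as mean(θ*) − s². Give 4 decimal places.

bias = −0.0418

mean(θ*) = (4.7587 + 3.8052 + 4.9174 + 2.9971 + 3.7480 + 5.5339 + 3.4170 + 4.8189 + 3.6736 + 4.1873 + 4.7259 + 3.7103) / 12 = 4.19111
bias = 4.19111 − 4.2329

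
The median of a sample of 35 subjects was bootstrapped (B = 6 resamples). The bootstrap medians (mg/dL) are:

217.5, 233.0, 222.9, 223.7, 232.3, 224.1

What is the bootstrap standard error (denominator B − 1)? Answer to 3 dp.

Bootstrap SE is the standard deviation of the 6 replicate medians.
Mean of replicates: (217.5 + 233.0 + 222.9 + 223.7 + 232.3 + 224.1) / 6 = 1353.5000 / 6 = 225.5833
Sum of squared deviations: (−8.0833)² + (+7.4167)² + (−2.6833)² + (−1.8833)² + (+6.7167)² + (−1.4833)² = 178.4083
Variance = 178.4083 / 5 = 35.6817
SE* = √35.6817

SE* = 5.973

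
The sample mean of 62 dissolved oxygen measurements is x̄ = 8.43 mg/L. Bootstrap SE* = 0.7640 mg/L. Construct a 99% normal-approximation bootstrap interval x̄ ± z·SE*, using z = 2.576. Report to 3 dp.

Margin = 2.576 × 0.7640 = 1.9681
Interval: 8.43 ± 1.9681

(6.462, 10.398)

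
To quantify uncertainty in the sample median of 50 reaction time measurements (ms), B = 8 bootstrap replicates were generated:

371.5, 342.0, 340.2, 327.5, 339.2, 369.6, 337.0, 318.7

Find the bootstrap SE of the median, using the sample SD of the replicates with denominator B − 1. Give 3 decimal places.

SE* = 18.553

Bootstrap SE is the standard deviation of the 8 replicate medians.
Mean of replicates: (371.5 + 342.0 + 340.2 + 327.5 + 339.2 + 369.6 + 337.0 + 318.7) / 8 = 2745.7000 / 8 = 343.2125
Sum of squared deviations: (+28.2875)² + (−1.2125)² + (−3.0125)² + (−15.7125)² + (−4.0125)² + (+26.3875)² + (−6.2125)² + (−24.5125)² = 2409.4688
Variance = 2409.4688 / 7 = 344.2098
SE* = √344.2098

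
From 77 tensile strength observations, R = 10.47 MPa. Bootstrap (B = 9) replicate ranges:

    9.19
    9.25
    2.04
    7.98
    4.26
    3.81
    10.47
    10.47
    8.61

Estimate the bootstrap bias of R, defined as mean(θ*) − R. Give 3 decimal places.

bias = −3.128

mean(θ*) = (9.19 + 9.25 + 2.04 + 7.98 + 4.26 + 3.81 + 10.47 + 10.47 + 8.61) / 9 = 7.3422
bias = 7.3422 − 10.47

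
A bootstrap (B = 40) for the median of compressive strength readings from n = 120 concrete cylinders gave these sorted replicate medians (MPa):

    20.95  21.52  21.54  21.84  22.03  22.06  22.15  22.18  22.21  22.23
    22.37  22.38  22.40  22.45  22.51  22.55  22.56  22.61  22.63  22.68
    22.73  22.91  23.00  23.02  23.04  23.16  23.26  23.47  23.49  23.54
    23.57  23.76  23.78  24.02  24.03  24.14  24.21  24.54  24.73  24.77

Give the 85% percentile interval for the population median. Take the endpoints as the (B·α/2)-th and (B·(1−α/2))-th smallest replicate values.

(21.54, 24.21)

α = 0.15; lower rank = 40 × 0.075 = 3; upper rank = 40 × 0.925 = 37.
The 3rd smallest replicate is 21.54; the 37th is 24.21.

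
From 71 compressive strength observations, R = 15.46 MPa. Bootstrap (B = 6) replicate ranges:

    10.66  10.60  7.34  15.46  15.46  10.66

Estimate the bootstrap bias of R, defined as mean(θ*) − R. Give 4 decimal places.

mean(θ*) = (10.66 + 10.60 + 7.34 + 15.46 + 15.46 + 10.66) / 6 = 11.69667
bias = 11.69667 − 15.46

bias = −3.7633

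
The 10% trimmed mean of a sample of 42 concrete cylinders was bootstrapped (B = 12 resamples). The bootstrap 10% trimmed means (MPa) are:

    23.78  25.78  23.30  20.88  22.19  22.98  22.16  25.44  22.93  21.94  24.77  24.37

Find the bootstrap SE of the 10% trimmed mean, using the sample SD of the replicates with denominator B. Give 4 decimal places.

SE* = 1.4339

Bootstrap SE is the standard deviation of the 12 replicate 10% trimmed means.
Mean of replicates: (23.78 + 25.78 + 23.30 + 20.88 + 22.19 + 22.98 + 22.16 + 25.44 + 22.93 + 21.94 + 24.77 + 24.37) / 12 = 280.52000 / 12 = 23.37667
Sum of squared deviations: (+0.40333)² + (+2.40333)² + (−0.07667)² + (−2.49667)² + (−1.18667)² + (−0.39667)² + (−1.21667)² + (+2.06333)² + (−0.44667)² + (−1.43667)² + (+1.39333)² + (+0.99333)² = 24.67267
Variance = 24.67267 / 12 = 2.05606
SE* = √2.05606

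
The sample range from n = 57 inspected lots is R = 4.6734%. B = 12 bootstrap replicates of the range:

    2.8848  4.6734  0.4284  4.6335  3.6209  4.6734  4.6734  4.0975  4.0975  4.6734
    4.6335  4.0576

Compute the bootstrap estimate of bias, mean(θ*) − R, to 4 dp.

mean(θ*) = (2.8848 + 4.6734 + 0.4284 + 4.6335 + 3.6209 + 4.6734 + 4.6734 + 4.0975 + 4.0975 + 4.6734 + 4.6335 + 4.0576) / 12 = 3.92894
bias = 3.92894 − 4.6734

bias = −0.7445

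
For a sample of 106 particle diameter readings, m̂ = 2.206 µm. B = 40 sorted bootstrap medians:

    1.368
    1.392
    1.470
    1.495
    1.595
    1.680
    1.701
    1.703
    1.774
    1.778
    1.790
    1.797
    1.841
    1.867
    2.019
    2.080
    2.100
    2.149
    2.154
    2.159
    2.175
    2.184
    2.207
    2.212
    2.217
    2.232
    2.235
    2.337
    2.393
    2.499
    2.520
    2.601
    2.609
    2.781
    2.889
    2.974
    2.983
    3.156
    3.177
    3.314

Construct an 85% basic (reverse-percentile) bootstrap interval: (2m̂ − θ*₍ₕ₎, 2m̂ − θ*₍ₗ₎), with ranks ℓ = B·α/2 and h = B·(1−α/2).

(1.429, 2.942)

Percentile endpoints at ranks 3 and 37: θ*₍3₎ = 1.470, θ*₍37₎ = 2.983.
Basic interval reflects these around m̂:
  lower = 2 × 2.206 − 2.983 = 1.429
  upper = 2 × 2.206 − 1.470 = 2.942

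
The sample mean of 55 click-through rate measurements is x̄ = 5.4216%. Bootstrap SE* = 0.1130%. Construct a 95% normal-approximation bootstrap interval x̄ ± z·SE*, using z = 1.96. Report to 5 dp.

(5.20012, 5.64308)

Margin = 1.96 × 0.1130 = 0.221480
Interval: 5.4216 ± 0.221480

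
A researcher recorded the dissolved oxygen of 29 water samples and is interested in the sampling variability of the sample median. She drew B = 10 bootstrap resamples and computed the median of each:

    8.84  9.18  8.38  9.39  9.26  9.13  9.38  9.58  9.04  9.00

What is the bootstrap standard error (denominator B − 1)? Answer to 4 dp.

Bootstrap SE is the standard deviation of the 10 replicate medians.
Mean of replicates: (8.84 + 9.18 + 8.38 + 9.39 + 9.26 + 9.13 + 9.38 + 9.58 + 9.04 + 9.00) / 10 = 91.18000 / 10 = 9.11800
Sum of squared deviations: (−0.27800)² + (+0.06200)² + (−0.73800)² + (+0.27200)² + (+0.14200)² + (+0.01200)² + (+0.26200)² + (+0.46200)² + (−0.07800)² + (−0.11800)² = 1.02216
Variance = 1.02216 / 9 = 0.11357
SE* = √0.11357

SE* = 0.3370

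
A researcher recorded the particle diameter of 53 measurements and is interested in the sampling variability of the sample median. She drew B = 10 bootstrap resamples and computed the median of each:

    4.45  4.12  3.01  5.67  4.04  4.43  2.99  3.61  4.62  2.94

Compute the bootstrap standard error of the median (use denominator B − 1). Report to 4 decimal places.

SE* = 0.8725

Bootstrap SE is the standard deviation of the 10 replicate medians.
Mean of replicates: (4.45 + 4.12 + 3.01 + 5.67 + 4.04 + 4.43 + 2.99 + 3.61 + 4.62 + 2.94) / 10 = 39.88000 / 10 = 3.98800
Sum of squared deviations: (+0.46200)² + (+0.13200)² + (−0.97800)² + (+1.68200)² + (+0.05200)² + (+0.44200)² + (−0.99800)² + (−0.37800)² + (+0.63200)² + (−1.04800)² = 6.85116
Variance = 6.85116 / 9 = 0.76124
SE* = √0.76124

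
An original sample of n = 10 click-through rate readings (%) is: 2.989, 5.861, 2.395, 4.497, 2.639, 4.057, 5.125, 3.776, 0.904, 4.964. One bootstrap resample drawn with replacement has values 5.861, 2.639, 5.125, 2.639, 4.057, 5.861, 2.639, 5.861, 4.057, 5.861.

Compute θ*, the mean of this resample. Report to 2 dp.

θ* = 4.46

Mean = (5.861 + 2.639 + 5.125 + 2.639 + 4.057 + 5.861 + 2.639 + 5.861 + 4.057 + 5.861) / 10 = 44.6000 / 10 = 4.46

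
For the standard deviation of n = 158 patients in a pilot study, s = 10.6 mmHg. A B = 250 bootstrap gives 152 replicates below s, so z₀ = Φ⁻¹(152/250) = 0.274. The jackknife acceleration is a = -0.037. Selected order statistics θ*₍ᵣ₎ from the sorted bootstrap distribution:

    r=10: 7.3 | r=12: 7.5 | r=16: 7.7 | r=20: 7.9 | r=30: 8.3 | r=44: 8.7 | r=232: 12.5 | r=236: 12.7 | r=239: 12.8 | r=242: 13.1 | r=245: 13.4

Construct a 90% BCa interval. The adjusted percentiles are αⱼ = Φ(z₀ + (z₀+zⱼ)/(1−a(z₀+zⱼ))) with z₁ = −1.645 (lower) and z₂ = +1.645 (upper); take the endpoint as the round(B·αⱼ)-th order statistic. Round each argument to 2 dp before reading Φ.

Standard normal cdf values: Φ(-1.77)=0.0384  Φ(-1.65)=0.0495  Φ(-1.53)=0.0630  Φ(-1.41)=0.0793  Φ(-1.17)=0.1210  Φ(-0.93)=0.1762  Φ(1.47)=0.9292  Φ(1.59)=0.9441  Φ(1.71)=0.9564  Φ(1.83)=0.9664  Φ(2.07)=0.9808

(8.3, 13.4)

Lower: z₀ + z₁ = 0.274 + (-1.645) = -1.371; 1 − a(z₀+z₁) = 1 − (-0.037)(-1.371) = 0.9493; argument = 0.274 + (-1.371)/0.9493 = -1.1703 → -1.17.
α₁ = Φ(-1.17) = 0.1210; rank = round(250 × 0.1210) = 30; θ*₍30₎ = 8.3.
Upper: z₀ + z₂ = 1.919; 1 − a(z₀+z₂) = 1.0710; argument = 2.0658 → 2.07; α₂ = 0.9808; rank = 245; θ*₍245₎ = 13.4.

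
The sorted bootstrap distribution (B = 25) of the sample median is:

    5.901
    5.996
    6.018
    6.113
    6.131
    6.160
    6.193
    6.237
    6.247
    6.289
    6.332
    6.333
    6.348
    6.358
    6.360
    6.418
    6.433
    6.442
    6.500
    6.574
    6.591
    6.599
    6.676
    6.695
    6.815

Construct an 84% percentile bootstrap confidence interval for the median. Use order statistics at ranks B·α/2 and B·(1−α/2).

α = 0.16; lower rank = 25 × 0.080 = 2; upper rank = 25 × 0.920 = 23.
The 2nd smallest replicate is 5.996; the 23rd is 6.676.

(5.996, 6.676)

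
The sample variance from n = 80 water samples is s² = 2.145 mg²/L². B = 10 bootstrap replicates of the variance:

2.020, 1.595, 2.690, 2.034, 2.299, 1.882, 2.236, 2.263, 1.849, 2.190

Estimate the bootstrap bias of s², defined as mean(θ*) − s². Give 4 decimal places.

bias = −0.0392

mean(θ*) = (2.020 + 1.595 + 2.690 + 2.034 + 2.299 + 1.882 + 2.236 + 2.263 + 1.849 + 2.190) / 10 = 2.10580
bias = 2.10580 − 2.145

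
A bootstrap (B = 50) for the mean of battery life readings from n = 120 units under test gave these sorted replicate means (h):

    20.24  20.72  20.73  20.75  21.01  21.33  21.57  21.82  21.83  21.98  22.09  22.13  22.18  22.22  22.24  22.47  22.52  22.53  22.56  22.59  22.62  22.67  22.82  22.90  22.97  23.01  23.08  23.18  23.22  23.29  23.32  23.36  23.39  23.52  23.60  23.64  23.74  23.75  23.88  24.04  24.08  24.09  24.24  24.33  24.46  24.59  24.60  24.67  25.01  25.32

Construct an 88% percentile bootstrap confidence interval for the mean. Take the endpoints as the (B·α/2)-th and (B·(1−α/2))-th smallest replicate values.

(20.73, 24.60)

α = 0.12; lower rank = 50 × 0.060 = 3; upper rank = 50 × 0.940 = 47.
The 3rd smallest replicate is 20.73; the 47th is 24.60.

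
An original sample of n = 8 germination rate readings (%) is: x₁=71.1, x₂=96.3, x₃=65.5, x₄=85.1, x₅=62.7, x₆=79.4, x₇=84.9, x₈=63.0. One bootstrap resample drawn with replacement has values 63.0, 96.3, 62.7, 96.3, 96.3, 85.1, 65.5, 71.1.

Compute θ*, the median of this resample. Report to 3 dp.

θ* = 78.100

Sorted: 62.7, 63.0, 65.5, 71.1, 85.1, 96.3, 96.3, 96.3
Median = average of the two middle values = 78.100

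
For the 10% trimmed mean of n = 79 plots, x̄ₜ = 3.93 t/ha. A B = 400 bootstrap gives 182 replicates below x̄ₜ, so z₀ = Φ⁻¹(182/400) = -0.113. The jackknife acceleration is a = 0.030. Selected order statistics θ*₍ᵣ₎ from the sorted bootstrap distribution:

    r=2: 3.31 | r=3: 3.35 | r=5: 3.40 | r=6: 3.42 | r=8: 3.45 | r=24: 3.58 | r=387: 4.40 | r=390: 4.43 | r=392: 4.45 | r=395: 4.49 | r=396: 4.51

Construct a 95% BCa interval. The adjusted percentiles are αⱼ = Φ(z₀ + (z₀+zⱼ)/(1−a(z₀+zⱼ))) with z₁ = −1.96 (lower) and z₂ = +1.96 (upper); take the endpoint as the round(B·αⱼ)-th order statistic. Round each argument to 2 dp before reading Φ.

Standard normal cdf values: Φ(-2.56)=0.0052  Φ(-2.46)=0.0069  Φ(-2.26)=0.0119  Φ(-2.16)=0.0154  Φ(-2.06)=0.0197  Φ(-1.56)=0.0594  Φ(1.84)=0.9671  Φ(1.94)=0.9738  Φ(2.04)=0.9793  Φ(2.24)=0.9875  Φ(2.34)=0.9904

(3.45, 4.40)

Lower: z₀ + z₁ = -0.113 + (-1.960) = -2.073; 1 − a(z₀+z₁) = 1 − (0.030)(-2.073) = 1.0622; argument = -0.113 + (-2.073)/1.0622 = -2.0646 → -2.06.
α₁ = Φ(-2.06) = 0.0197; rank = round(400 × 0.0197) = 8; θ*₍8₎ = 3.45.
Upper: z₀ + z₂ = 1.847; 1 − a(z₀+z₂) = 0.9446; argument = 1.8423 → 1.84; α₂ = 0.9671; rank = 387; θ*₍387₎ = 4.40.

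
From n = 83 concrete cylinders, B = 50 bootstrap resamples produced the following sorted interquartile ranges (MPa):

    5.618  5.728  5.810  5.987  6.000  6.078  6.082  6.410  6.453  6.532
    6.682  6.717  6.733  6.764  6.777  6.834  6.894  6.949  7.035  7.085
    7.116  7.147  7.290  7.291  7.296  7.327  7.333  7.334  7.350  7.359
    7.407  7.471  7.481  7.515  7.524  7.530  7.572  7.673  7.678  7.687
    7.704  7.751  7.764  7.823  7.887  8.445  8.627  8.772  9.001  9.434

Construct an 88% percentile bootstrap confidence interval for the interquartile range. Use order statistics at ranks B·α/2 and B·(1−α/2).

(5.810, 8.627)

α = 0.12; lower rank = 50 × 0.060 = 3; upper rank = 50 × 0.940 = 47.
The 3rd smallest replicate is 5.810; the 47th is 8.627.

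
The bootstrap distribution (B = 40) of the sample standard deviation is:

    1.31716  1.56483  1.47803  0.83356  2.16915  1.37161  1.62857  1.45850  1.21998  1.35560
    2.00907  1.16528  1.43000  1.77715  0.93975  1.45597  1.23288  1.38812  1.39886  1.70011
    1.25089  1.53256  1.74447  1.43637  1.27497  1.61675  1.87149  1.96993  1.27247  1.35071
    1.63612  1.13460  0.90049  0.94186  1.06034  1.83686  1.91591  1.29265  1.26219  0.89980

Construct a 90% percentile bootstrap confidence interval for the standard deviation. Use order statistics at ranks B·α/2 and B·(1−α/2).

Sorted replicates: 0.83356, 0.89980, 0.90049, 0.93975, 0.94186, 1.06034, 1.13460, 1.16528, 1.21998, 1.23288, 1.25089, 1.26219, 1.27247, 1.27497, 1.29265, 1.31716, 1.35071, 1.35560, 1.37161, 1.38812, 1.39886, 1.43000, 1.43637, 1.45597, 1.45850, 1.47803, 1.53256, 1.56483, 1.61675, 1.62857, 1.63612, 1.70011, 1.74447, 1.77715, 1.83686, 1.87149, 1.91591, 1.96993, 2.00907, 2.16915
α = 0.10; lower rank = 40 × 0.050 = 2; upper rank = 40 × 0.950 = 38.
The 2nd smallest replicate is 0.89980; the 38th is 1.96993.

(0.89980, 1.96993)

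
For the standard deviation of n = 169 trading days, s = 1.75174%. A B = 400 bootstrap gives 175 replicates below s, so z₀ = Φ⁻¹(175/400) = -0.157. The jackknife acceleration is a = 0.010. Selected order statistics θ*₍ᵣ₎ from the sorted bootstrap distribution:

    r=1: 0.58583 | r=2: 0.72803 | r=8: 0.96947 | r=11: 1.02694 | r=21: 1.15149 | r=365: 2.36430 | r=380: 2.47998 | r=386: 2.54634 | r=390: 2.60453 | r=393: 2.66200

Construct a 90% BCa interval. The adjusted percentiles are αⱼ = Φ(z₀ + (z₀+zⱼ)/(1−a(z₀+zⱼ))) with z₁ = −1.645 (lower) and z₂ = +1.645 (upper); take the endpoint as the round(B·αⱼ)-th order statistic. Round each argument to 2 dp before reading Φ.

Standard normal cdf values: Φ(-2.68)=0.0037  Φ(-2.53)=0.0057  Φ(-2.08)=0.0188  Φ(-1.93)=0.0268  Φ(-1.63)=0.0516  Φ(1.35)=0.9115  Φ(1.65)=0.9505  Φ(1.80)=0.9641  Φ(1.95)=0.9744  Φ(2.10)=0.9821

(1.02694, 2.36430)

Lower: z₀ + z₁ = -0.157 + (-1.645) = -1.802; 1 − a(z₀+z₁) = 1 − (0.010)(-1.802) = 1.0180; argument = -0.157 + (-1.802)/1.0180 = -1.9271 → -1.93.
α₁ = Φ(-1.93) = 0.0268; rank = round(400 × 0.0268) = 11; θ*₍11₎ = 1.02694.
Upper: z₀ + z₂ = 1.488; 1 − a(z₀+z₂) = 0.9851; argument = 1.3535 → 1.35; α₂ = 0.9115; rank = 365; θ*₍365₎ = 2.36430.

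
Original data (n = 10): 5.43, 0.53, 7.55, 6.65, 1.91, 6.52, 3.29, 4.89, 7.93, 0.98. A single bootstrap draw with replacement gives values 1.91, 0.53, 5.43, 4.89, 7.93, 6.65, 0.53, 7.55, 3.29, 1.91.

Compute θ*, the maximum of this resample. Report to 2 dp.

θ* = 7.93

Maximum = 7.93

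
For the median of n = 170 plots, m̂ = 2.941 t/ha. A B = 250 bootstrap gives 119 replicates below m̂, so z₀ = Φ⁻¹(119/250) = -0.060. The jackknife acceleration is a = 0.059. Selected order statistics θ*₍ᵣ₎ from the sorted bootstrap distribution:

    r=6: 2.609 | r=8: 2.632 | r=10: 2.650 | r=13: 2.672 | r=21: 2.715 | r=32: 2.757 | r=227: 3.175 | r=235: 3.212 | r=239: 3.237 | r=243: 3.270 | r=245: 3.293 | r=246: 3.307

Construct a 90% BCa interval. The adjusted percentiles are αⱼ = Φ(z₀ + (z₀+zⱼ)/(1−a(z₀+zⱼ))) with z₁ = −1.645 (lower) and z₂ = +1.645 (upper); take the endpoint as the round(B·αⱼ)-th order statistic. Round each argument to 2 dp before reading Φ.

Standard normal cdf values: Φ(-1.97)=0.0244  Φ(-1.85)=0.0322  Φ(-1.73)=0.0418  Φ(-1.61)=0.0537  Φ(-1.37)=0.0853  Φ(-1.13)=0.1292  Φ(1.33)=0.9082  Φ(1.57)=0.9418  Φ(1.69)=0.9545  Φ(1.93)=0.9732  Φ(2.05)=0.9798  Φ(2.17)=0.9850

(2.672, 3.237)

Lower: z₀ + z₁ = -0.060 + (-1.645) = -1.705; 1 − a(z₀+z₁) = 1 − (0.059)(-1.705) = 1.1006; argument = -0.060 + (-1.705)/1.1006 = -1.6092 → -1.61.
α₁ = Φ(-1.61) = 0.0537; rank = round(250 × 0.0537) = 13; θ*₍13₎ = 2.672.
Upper: z₀ + z₂ = 1.585; 1 − a(z₀+z₂) = 0.9065; argument = 1.6885 → 1.69; α₂ = 0.9545; rank = 239; θ*₍239₎ = 3.237.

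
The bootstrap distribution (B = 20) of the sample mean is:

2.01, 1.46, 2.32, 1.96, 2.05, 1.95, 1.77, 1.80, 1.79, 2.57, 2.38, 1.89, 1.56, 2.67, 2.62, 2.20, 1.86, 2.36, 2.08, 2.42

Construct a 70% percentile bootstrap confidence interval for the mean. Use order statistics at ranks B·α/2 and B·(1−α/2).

Sorted replicates: 1.46, 1.56, 1.77, 1.79, 1.80, 1.86, 1.89, 1.95, 1.96, 2.01, 2.05, 2.08, 2.20, 2.32, 2.36, 2.38, 2.42, 2.57, 2.62, 2.67
α = 0.30; lower rank = 20 × 0.150 = 3; upper rank = 20 × 0.850 = 17.
The 3rd smallest replicate is 1.77; the 17th is 2.42.

(1.77, 2.42)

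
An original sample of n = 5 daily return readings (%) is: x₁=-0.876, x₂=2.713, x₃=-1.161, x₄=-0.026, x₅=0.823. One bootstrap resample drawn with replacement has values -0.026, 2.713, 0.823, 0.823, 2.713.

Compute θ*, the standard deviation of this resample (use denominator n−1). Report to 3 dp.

θ* = 1.240

Mean = 1.4092; sum of squared deviations = 6.1468
s² = 6.1468 / 4 = 1.5367
s = √1.5367 = 1.240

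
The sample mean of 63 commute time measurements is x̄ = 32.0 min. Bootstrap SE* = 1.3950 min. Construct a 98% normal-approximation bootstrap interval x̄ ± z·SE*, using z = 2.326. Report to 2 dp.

Margin = 2.326 × 1.3950 = 3.245
Interval: 32.0 ± 3.245

(28.76, 35.24)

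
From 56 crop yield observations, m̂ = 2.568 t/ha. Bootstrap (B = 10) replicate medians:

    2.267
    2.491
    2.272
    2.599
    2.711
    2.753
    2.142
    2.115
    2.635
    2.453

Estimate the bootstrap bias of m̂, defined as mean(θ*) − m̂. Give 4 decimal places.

bias = −0.1242

mean(θ*) = (2.267 + 2.491 + 2.272 + 2.599 + 2.711 + 2.753 + 2.142 + 2.115 + 2.635 + 2.453) / 10 = 2.44380
bias = 2.44380 − 2.568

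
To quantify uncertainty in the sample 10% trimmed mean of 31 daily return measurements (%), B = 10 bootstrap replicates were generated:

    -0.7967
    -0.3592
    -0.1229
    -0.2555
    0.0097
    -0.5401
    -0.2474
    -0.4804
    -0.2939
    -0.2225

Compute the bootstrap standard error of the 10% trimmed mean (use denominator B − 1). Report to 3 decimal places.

Bootstrap SE is the standard deviation of the 10 replicate 10% trimmed means.
Mean of replicates: ((-0.7967) + (-0.3592) + (-0.1229) + (-0.2555) + 0.0097 + (-0.5401) + (-0.2474) + (-0.4804) + (-0.2939) + (-0.2225)) / 10 = -3.30890 / 10 = -0.33089
Sum of squared deviations: (−0.46581)² + (−0.02831)² + (+0.20799)² + (+0.07539)² + (+0.34059)² + (−0.20921)² + (+0.08349)² + (−0.14951)² + (+0.03699)² + (+0.10839)² = 0.46893
Variance = 0.46893 / 9 = 0.05210
SE* = √0.05210

SE* = 0.228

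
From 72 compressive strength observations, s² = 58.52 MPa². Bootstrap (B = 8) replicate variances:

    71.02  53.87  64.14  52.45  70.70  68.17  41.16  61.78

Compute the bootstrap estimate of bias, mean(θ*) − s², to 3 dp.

mean(θ*) = (71.02 + 53.87 + 64.14 + 52.45 + 70.70 + 68.17 + 41.16 + 61.78) / 8 = 60.4113
bias = 60.4113 − 58.52

bias = +1.891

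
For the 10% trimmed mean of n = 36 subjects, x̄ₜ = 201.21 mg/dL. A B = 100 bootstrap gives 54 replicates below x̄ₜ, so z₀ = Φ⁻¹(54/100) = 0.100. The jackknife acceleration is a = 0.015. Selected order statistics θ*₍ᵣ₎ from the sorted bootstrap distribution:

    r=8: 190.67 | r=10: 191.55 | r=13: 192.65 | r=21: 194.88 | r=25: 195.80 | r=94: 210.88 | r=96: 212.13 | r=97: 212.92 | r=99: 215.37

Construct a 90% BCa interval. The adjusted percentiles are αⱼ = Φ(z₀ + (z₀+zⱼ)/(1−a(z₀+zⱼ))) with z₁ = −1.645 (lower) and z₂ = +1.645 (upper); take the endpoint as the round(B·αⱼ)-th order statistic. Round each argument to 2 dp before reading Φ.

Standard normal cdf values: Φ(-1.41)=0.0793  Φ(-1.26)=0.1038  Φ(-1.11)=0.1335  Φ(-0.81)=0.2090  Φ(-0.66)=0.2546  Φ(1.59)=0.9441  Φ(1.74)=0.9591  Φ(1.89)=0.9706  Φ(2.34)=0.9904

(190.67, 212.92)

Lower: z₀ + z₁ = 0.100 + (-1.645) = -1.545; 1 − a(z₀+z₁) = 1 − (0.015)(-1.545) = 1.0232; argument = 0.100 + (-1.545)/1.0232 = -1.4100 → -1.41.
α₁ = Φ(-1.41) = 0.0793; rank = round(100 × 0.0793) = 8; θ*₍8₎ = 190.67.
Upper: z₀ + z₂ = 1.745; 1 − a(z₀+z₂) = 0.9738; argument = 1.8919 → 1.89; α₂ = 0.9706; rank = 97; θ*₍97₎ = 212.92.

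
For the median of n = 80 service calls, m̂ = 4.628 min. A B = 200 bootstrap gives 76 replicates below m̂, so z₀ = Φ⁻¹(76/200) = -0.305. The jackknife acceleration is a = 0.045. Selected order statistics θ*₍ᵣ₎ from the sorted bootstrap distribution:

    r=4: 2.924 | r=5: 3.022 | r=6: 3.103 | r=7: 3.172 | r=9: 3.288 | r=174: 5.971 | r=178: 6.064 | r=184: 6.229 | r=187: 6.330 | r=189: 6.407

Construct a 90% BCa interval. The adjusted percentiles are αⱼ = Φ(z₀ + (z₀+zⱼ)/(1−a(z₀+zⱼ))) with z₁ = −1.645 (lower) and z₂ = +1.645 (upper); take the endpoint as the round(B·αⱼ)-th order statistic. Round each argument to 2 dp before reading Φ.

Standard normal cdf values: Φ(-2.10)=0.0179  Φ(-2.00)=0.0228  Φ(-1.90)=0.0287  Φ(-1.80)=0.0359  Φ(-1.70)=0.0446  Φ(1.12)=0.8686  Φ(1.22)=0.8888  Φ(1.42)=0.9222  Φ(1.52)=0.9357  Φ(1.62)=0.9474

(2.924, 5.971)

Lower: z₀ + z₁ = -0.305 + (-1.645) = -1.950; 1 − a(z₀+z₁) = 1 − (0.045)(-1.950) = 1.0877; argument = -0.305 + (-1.950)/1.0877 = -2.0977 → -2.10.
α₁ = Φ(-2.10) = 0.0179; rank = round(200 × 0.0179) = 4; θ*₍4₎ = 2.924.
Upper: z₀ + z₂ = 1.340; 1 − a(z₀+z₂) = 0.9397; argument = 1.1210 → 1.12; α₂ = 0.8686; rank = 174; θ*₍174₎ = 5.971.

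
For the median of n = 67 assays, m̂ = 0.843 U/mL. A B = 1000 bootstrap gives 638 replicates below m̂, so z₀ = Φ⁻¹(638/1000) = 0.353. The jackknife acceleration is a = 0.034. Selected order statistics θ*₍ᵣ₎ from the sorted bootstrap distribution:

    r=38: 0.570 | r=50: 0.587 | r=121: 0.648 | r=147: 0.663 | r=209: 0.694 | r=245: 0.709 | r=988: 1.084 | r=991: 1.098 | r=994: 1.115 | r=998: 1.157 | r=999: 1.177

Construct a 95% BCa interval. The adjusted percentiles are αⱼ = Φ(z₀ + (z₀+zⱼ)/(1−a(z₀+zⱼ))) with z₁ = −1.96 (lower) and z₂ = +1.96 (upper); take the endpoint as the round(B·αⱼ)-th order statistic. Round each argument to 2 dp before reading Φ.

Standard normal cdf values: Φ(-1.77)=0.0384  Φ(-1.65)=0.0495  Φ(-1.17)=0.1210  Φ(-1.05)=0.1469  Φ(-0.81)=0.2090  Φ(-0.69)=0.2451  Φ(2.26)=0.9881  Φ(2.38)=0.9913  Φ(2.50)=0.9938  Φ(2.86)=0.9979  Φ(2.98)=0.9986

Lower: z₀ + z₁ = 0.353 + (-1.960) = -1.607; 1 − a(z₀+z₁) = 1 − (0.034)(-1.607) = 1.0546; argument = 0.353 + (-1.607)/1.0546 = -1.1707 → -1.17.
α₁ = Φ(-1.17) = 0.1210; rank = round(1000 × 0.1210) = 121; θ*₍121₎ = 0.648.
Upper: z₀ + z₂ = 2.313; 1 − a(z₀+z₂) = 0.9214; argument = 2.8634 → 2.86; α₂ = 0.9979; rank = 998; θ*₍998₎ = 1.157.

(0.648, 1.157)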